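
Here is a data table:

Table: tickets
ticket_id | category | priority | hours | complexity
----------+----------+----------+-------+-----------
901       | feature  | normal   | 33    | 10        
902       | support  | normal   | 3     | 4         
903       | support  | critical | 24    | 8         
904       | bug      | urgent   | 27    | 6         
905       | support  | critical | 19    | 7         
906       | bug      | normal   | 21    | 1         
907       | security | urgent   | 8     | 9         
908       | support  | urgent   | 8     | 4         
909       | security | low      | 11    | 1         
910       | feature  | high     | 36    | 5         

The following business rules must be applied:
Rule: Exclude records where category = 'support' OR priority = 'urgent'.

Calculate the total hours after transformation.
101

Step 1: Find records where category = 'support' OR priority = 'urgent'
Step 2: 6 records match, summing to 89
Step 3: Original sum: 190
Step 4: Remaining sum = 190 - 89 = 101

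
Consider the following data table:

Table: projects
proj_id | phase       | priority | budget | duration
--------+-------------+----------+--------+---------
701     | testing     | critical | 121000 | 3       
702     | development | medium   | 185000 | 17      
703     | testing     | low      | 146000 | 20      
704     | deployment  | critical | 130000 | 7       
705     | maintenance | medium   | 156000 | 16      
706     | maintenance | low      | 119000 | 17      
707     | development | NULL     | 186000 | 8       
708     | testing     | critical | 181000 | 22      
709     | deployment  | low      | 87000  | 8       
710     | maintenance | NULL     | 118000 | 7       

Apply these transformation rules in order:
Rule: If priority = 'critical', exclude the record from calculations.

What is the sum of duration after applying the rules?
93

Step 1: Identify records where priority = 'critical'
Step 2: The excluded records sum to 32
Step 3: Original total duration = 125
Step 4: Remaining total = 125 - 32 = 93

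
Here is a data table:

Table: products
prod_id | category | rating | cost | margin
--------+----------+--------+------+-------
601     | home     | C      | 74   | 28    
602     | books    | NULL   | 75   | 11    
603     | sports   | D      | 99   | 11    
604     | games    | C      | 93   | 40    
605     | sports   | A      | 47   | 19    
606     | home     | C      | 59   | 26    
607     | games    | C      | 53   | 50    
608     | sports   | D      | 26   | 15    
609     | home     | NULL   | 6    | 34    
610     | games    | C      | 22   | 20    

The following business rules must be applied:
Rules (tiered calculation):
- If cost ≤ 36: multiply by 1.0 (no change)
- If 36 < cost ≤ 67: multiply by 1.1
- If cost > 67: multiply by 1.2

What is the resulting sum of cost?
638.1

Step 1: Tier 1 (cost ≤ 36): 3 records, sum = 54 × 1.0 = 54.0
Step 2: Tier 2 (36 < cost ≤ 67): 3 records, sum = 159 × 1.1 = 174.9
Step 3: Tier 3 (cost > 67): 4 records, sum = 341 × 1.2 = 409.2
Step 4: Final sum = 54.0 + 174.9 + 409.2 = 638.1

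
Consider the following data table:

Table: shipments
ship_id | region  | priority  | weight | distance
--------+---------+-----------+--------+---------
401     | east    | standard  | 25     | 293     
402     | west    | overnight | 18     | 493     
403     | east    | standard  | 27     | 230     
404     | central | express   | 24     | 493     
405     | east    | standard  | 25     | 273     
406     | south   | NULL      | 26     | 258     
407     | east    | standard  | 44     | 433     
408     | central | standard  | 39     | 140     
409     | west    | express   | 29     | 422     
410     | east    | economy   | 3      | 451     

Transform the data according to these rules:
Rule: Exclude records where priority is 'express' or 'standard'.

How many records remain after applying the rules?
3

Step 1: Count records to exclude
  - 2 (express) + 5 (standard) = 7 records
Step 2: Total records: 10
Step 3: Remaining = 10 - 7 = 3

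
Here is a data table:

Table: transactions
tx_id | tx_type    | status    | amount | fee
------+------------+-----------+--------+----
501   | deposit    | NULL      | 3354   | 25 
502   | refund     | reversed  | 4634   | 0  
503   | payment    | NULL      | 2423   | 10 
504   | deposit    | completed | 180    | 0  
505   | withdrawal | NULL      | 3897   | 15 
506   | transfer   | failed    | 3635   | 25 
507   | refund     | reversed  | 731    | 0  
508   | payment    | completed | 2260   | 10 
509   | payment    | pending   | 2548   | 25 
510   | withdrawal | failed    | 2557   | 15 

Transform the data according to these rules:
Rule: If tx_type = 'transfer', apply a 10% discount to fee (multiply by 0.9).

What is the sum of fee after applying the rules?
122.5

Step 1: Records with tx_type = 'transfer' have total fee = 25
Step 2: Apply multiplier: 25 × 0.9 = 22.5
Step 3: Other records total: 100
Step 4: Final sum = 22.5 + 100 = 122.5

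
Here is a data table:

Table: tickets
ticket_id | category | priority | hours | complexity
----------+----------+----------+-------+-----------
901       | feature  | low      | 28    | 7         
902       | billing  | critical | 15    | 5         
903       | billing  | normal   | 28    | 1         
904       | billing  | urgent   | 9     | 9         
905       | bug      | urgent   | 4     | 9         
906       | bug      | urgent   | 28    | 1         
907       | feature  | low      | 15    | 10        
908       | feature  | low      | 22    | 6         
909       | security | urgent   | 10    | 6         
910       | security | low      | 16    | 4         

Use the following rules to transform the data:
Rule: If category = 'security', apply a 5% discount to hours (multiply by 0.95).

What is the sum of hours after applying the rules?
173.7

Step 1: Records with category = 'security' have total hours = 26
Step 2: Apply multiplier: 26 × 0.95 = 24.7
Step 3: Other records total: 149
Step 4: Final sum = 24.7 + 149 = 173.7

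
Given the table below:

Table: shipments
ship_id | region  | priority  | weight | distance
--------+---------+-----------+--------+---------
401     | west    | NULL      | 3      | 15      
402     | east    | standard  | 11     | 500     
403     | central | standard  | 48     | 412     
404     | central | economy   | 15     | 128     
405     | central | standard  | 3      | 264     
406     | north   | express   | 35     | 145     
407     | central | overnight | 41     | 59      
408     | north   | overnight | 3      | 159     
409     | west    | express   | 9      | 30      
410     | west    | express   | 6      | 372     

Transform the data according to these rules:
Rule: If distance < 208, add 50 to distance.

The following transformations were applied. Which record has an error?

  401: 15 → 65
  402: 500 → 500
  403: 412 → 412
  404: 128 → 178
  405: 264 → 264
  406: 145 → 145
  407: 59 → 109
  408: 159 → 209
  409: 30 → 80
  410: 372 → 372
Record 406 has an error. The correct transformed value should be 195, not 145.

Step 1: Check each record against the rule
Step 2: Record 406 has distance = 145
Step 3: Since 145 < 208, the bonus should have been applied
Step 4: Correct value = 195, but claimed value = 145
Conclusion: Record 406 has the error.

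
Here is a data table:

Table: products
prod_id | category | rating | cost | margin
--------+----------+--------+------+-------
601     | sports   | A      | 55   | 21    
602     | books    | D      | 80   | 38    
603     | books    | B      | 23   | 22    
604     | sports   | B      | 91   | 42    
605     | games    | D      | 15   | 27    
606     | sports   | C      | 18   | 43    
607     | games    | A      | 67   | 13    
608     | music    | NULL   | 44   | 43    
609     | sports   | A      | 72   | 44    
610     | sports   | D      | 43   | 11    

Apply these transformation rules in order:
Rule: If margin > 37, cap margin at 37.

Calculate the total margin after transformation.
279

Step 1: 5 records have margin > 37
Step 2: These records originally summed to 210
Step 3: After capping: 5 × 37 = 185
Step 4: Unaffected records sum: 94
Step 5: Final sum = 185 + 94 = 279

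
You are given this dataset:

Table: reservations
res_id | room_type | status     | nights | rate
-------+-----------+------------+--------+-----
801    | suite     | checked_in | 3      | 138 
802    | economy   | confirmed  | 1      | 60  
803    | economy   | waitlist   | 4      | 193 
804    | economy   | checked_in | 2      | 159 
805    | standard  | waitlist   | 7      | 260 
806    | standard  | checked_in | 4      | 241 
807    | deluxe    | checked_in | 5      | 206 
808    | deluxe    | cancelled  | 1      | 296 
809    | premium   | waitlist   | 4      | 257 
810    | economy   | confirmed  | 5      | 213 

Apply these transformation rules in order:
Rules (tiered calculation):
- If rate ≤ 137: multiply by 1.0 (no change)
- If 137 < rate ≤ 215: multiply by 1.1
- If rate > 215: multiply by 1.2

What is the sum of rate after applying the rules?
2324.7

Step 1: Tier 1 (rate ≤ 137): 1 records, sum = 60 × 1.0 = 60.0
Step 2: Tier 2 (137 < rate ≤ 215): 5 records, sum = 909 × 1.1 = 999.9
Step 3: Tier 3 (rate > 215): 4 records, sum = 1054 × 1.2 = 1264.8
Step 4: Final sum = 60.0 + 999.9 + 1264.8 = 2324.7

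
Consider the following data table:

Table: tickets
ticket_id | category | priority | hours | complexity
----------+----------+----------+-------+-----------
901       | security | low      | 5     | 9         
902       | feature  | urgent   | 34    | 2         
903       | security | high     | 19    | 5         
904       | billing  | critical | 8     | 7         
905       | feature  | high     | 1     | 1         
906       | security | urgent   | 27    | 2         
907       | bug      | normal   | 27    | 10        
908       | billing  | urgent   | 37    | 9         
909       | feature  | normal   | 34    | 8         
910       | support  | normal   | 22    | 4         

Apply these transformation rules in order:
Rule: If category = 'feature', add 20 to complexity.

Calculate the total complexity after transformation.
117

Step 1: Count records where category = 'feature': 3
Step 2: Total bonus added: 3 × 20 = 60
Step 3: Original sum of complexity: 57
Step 4: Final sum = 57 + 60 = 117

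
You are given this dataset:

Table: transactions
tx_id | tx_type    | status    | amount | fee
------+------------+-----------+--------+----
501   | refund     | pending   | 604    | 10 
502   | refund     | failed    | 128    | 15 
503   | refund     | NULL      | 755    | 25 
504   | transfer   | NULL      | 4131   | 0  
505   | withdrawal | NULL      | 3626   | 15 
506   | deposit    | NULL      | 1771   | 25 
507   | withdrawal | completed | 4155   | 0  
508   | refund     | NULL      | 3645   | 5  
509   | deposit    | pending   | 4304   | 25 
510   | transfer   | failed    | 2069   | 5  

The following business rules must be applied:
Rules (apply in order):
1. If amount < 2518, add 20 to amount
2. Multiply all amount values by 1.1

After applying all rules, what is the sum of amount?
27816.8

Step 1: Apply Rule 1 - Add 20 to records with amount < 2518
  - 5 records affected: 5327 + (5 × 20) = 5427
  - Unaffected records: 19861
  - Sum after Rule 1: 25288
Step 2: Apply Rule 2 - Multiply all by 1.1
  - 25288 × 1.1 = 27816.8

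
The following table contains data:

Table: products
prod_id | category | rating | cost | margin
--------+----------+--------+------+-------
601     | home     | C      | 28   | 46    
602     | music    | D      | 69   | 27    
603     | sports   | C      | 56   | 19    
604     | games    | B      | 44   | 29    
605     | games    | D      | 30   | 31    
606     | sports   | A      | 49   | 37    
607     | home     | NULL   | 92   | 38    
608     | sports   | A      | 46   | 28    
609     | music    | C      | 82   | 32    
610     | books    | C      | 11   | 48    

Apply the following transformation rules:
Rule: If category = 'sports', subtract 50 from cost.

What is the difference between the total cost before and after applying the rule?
150

Step 1: Original sum of cost = 507
Step 2: 3 records have category = 'sports'
Step 3: Each affected record changes by -50
Step 4: Total change = 3 × -50 = -150
Step 5: New sum = 507 + -150 = 357
Step 6: Difference = |357 - 507| = 150
        (Sum decreased by 150)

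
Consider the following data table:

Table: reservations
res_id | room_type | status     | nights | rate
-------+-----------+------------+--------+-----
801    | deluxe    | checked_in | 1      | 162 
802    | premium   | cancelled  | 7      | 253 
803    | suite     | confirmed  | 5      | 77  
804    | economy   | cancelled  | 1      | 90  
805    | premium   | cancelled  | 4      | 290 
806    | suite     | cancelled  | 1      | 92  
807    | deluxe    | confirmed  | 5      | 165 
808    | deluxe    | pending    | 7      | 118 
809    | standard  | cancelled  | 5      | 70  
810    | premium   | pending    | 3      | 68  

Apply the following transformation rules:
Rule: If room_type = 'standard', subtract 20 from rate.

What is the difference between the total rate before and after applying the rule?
20

Step 1: Original sum of rate = 1385
Step 2: 1 records have room_type = 'standard'
Step 3: Each affected record changes by -20
Step 4: Total change = 1 × -20 = -20
Step 5: New sum = 1385 + -20 = 1365
Step 6: Difference = |1365 - 1385| = 20
        (Sum decreased by 20)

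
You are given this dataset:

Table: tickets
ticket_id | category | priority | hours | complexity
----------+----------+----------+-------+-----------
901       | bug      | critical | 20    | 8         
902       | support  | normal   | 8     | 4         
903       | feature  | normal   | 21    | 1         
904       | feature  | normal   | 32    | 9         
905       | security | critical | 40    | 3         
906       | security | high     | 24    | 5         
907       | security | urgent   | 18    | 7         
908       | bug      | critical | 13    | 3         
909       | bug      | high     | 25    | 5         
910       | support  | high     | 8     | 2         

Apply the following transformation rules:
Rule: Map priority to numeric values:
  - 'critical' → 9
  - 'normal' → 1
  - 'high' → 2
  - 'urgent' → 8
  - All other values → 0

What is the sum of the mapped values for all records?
44

Step 1: Apply mapping to each record
Step 2: Count by status:
  'critical': 3 records × 9 = 27
  'normal': 3 records × 1 = 3
  'high': 3 records × 2 = 6
  'urgent': 1 records × 8 = 8
Step 3: Sum all mapped values = 44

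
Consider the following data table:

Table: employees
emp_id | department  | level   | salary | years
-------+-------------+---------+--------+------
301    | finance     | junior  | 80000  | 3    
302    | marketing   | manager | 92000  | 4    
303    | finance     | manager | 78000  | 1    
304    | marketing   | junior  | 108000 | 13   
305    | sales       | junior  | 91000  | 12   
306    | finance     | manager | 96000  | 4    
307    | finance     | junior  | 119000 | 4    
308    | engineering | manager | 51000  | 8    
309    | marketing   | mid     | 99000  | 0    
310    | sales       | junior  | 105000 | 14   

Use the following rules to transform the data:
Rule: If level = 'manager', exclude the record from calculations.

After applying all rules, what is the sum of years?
46

Step 1: Identify records where level = 'manager'
Step 2: The excluded records sum to 17
Step 3: Original total years = 63
Step 4: Remaining total = 63 - 17 = 46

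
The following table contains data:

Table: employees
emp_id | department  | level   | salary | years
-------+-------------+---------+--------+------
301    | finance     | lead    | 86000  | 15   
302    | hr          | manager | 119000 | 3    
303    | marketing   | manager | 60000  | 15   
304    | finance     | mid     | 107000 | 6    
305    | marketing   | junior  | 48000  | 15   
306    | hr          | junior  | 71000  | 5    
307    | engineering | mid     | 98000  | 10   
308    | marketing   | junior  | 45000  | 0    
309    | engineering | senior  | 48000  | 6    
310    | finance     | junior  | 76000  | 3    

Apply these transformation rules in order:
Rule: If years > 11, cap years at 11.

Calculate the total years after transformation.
66

Step 1: 3 records have years > 11
Step 2: These records originally summed to 45
Step 3: After capping: 3 × 11 = 33
Step 4: Unaffected records sum: 33
Step 5: Final sum = 33 + 33 = 66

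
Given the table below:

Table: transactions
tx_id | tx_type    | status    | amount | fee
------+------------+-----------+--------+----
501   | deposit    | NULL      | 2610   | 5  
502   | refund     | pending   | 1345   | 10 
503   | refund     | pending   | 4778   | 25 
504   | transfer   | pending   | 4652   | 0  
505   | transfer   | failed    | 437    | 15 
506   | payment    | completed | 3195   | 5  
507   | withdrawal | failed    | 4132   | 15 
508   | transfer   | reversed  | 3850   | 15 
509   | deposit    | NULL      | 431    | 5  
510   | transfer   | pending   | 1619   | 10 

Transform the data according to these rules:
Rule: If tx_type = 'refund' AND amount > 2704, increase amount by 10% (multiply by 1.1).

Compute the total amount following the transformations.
27526.8

Step 1: Find records where tx_type = 'refund' AND amount > 2704
Step 2: 1 records match, summing to 4778
Step 3: After multiplier: 4778 × 1.1 = 5255.8
Step 4: Unaffected records sum: 22271
Step 5: Final sum = 5255.8 + 22271 = 27526.8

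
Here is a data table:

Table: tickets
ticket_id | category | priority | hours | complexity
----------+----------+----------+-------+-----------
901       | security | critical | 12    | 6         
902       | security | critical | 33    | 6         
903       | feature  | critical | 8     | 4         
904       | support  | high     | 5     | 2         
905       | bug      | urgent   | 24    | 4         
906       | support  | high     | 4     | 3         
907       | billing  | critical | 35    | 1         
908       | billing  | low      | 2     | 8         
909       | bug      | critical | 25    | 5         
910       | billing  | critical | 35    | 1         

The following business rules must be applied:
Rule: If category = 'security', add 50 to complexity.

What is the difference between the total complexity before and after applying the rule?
100

Step 1: Original sum of complexity = 40
Step 2: 2 records have category = 'security'
Step 3: Each affected record changes by 50
Step 4: Total change = 2 × 50 = 100
Step 5: New sum = 40 + 100 = 140
Step 6: Difference = |140 - 40| = 100
        (Sum increased by 100)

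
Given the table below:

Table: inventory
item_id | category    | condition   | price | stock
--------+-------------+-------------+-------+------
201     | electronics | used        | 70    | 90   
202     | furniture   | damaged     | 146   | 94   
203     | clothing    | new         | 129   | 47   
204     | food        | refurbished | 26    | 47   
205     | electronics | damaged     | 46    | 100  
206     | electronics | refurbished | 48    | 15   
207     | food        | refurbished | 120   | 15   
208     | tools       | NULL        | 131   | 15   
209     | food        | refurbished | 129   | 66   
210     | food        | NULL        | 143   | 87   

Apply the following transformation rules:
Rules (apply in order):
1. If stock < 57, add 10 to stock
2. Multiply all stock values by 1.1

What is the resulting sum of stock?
688.6

Step 1: Apply Rule 1 - Add 10 to records with stock < 57
  - 5 records affected: 139 + (5 × 10) = 189
  - Unaffected records: 437
  - Sum after Rule 1: 626
Step 2: Apply Rule 2 - Multiply all by 1.1
  - 626 × 1.1 = 688.6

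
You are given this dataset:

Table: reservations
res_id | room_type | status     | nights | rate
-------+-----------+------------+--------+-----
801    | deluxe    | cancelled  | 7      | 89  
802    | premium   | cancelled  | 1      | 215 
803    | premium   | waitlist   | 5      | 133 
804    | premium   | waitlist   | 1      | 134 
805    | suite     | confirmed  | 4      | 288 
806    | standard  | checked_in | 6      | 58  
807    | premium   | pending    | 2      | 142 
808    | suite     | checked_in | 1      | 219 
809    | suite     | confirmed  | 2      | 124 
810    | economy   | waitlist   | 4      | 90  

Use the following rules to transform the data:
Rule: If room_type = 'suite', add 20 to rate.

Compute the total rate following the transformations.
1552

Step 1: Count records where room_type = 'suite': 3
Step 2: Total bonus added: 3 × 20 = 60
Step 3: Original sum of rate: 1492
Step 4: Final sum = 1492 + 60 = 1552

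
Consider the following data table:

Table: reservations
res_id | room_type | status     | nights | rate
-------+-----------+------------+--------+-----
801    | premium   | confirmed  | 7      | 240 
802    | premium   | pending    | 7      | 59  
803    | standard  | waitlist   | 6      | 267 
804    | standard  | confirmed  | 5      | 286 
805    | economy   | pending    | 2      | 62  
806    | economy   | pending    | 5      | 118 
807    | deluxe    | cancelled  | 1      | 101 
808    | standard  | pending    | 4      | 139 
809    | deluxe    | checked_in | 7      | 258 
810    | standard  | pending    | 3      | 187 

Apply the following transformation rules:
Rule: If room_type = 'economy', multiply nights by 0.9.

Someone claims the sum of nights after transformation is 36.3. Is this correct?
No, the correct result is 46.3.

Step 1: Calculate the correct sum after transformation
Step 2: Apply multiplier 0.9 to records where room_type = 'economy'
Step 3: Correct result = 46.3
Step 4: Claimed result = 36.3
Step 5: 46.3 ≠ 36.3
Conclusion: The claimed result is incorrect. The correct answer is 46.3.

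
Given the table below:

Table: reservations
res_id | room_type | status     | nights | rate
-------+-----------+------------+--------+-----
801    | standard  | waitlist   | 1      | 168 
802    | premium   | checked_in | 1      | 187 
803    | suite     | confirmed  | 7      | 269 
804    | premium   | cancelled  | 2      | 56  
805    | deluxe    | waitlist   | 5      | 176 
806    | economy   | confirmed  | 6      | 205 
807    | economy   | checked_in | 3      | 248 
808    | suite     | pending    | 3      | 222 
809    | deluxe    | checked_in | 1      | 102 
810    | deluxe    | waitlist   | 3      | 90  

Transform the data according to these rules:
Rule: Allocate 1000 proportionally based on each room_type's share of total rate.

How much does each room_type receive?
deluxe: 213.58, economy: 262.91, premium: 141.03, standard: 97.5, suite: 284.97

Step 1: Calculate total rate = 1723
Step 2: Calculate each room_type's proportion:
  deluxe: 368/1723 = 21.36% → 213.58
  economy: 453/1723 = 26.29% → 262.91
  premium: 243/1723 = 14.10% → 141.03
  standard: 168/1723 = 9.75% → 97.5
  suite: 491/1723 = 28.50% → 284.97
Step 3: Verify: sum of allocations ≈ 1000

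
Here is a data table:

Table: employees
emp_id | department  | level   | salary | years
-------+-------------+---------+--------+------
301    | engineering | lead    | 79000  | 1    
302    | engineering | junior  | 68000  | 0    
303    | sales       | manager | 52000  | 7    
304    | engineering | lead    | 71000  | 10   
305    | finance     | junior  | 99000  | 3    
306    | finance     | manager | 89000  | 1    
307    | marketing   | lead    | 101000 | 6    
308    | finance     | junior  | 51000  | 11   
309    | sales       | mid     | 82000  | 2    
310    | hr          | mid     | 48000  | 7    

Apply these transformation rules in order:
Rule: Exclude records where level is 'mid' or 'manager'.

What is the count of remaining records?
6

Step 1: Count records to exclude
  - 2 (mid) + 2 (manager) = 4 records
Step 2: Total records: 10
Step 3: Remaining = 10 - 4 = 6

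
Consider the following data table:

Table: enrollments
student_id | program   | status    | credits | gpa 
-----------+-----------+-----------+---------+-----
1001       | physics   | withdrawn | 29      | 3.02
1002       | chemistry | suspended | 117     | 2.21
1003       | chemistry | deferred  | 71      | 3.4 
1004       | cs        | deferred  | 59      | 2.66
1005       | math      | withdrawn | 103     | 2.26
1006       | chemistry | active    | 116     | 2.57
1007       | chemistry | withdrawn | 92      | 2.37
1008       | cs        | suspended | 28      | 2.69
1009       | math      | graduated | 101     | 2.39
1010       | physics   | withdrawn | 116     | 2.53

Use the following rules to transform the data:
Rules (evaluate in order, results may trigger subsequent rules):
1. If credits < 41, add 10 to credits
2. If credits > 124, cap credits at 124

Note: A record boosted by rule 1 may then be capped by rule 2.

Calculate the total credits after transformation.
852

Step 1: Apply rule 1 to records with credits < 41
  - 2 records get bonus of 10
  - Of these, 0 records then exceed 124 and get capped
Step 2: Apply rule 2 to records with credits > 124
  - 0 records (original) are capped
Step 3: Calculate final sum = 852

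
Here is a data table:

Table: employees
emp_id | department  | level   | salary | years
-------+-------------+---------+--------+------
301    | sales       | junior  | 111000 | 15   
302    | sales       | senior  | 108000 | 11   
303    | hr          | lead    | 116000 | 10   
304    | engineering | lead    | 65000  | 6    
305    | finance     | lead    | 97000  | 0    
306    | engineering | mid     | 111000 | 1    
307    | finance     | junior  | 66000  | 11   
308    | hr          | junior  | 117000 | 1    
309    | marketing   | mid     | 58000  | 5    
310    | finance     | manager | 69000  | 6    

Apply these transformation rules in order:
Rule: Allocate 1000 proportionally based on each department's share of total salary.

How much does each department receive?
engineering: 191.72, finance: 252.72, hr: 253.81, marketing: 63.18, sales: 238.56

Step 1: Calculate total salary = 918000
Step 2: Calculate each department's proportion:
  engineering: 176000/918000 = 19.17% → 191.72
  finance: 232000/918000 = 25.27% → 252.72
  hr: 233000/918000 = 25.38% → 253.81
  marketing: 58000/918000 = 6.32% → 63.18
  sales: 219000/918000 = 23.86% → 238.56
Step 3: Verify: sum of allocations ≈ 1000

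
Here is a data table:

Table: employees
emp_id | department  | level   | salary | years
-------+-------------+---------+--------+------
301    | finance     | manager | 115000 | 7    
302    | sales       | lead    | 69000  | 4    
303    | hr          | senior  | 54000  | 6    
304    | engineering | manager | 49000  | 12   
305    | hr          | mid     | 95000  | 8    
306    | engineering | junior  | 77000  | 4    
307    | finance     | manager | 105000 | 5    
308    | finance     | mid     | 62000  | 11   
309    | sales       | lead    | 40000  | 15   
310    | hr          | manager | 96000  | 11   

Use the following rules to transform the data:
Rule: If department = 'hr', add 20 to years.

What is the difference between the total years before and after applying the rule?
60

Step 1: Original sum of years = 83
Step 2: 3 records have department = 'hr'
Step 3: Each affected record changes by 20
Step 4: Total change = 3 × 20 = 60
Step 5: New sum = 83 + 60 = 143
Step 6: Difference = |143 - 83| = 60
        (Sum increased by 60)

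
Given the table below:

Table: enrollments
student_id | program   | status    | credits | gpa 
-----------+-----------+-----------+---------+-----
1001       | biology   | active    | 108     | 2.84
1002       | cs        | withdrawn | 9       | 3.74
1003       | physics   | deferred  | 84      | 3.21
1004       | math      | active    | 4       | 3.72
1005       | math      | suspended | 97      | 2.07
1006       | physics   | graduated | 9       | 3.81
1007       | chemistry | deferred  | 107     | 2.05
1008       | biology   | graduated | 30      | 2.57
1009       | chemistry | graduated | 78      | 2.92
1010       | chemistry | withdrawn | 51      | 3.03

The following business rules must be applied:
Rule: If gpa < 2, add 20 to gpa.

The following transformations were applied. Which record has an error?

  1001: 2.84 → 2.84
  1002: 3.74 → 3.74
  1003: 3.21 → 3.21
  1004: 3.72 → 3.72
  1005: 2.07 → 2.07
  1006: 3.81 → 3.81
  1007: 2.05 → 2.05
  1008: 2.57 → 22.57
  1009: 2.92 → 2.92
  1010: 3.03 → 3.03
Record 1008 has an error. The correct transformed value should be 2.57, not 22.57.

Step 1: Check each record against the rule
Step 2: Record 1008 has gpa = 2.57
Step 3: Since 2.57 >= 2, the bonus should not have been applied
Step 4: Correct value = 2.57, but claimed value = 22.57
Conclusion: Record 1008 has the error.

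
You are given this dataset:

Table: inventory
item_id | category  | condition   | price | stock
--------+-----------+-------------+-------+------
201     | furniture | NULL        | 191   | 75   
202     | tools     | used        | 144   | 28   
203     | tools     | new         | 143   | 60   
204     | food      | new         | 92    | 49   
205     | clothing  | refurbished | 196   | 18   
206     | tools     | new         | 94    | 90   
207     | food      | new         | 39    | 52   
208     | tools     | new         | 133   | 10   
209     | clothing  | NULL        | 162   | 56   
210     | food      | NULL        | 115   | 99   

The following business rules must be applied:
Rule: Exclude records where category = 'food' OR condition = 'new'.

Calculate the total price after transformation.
693

Step 1: Find records where category = 'food' OR condition = 'new'
Step 2: 6 records match, summing to 616
Step 3: Original sum: 1309
Step 4: Remaining sum = 1309 - 616 = 693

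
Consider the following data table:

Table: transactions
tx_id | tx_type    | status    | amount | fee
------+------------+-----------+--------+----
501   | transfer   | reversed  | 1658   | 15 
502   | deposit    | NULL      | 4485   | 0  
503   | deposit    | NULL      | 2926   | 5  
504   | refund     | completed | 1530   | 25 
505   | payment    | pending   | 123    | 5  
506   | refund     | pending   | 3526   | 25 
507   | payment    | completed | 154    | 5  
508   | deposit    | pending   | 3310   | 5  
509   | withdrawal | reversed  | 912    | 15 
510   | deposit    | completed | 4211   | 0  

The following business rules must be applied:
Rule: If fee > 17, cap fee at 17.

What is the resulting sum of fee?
84

Step 1: 2 records have fee > 17
Step 2: These records originally summed to 50
Step 3: After capping: 2 × 17 = 34
Step 4: Unaffected records sum: 50
Step 5: Final sum = 34 + 50 = 84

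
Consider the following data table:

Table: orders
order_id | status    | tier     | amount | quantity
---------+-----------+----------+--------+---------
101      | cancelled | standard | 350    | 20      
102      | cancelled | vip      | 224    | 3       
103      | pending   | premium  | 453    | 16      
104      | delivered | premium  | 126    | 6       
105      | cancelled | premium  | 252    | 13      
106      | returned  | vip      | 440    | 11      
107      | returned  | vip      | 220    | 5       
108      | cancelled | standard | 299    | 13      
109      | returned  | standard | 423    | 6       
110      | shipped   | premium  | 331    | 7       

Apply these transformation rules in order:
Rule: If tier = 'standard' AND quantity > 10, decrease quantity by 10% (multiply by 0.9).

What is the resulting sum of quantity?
96.7

Step 1: Find records where tier = 'standard' AND quantity > 10
Step 2: 2 records match, summing to 33
Step 3: After multiplier: 33 × 0.9 = 29.7
Step 4: Unaffected records sum: 67
Step 5: Final sum = 29.7 + 67 = 96.7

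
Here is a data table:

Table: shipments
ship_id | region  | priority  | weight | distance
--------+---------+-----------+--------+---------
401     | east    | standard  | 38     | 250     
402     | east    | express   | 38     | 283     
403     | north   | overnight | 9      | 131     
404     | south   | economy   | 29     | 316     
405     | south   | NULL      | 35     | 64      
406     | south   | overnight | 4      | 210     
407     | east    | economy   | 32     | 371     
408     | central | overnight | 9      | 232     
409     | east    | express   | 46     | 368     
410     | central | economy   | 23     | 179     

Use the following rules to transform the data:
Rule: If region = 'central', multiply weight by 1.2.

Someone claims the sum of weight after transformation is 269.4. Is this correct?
Yes, the result is correct.

Step 1: Calculate the correct sum after transformation
Step 2: Apply multiplier 1.2 to records where region = 'central'
Step 3: Correct result = 269.4
Step 4: Claimed result = 269.4
Step 5: 269.4 = 269.4 ✓
Conclusion: The claimed result is correct.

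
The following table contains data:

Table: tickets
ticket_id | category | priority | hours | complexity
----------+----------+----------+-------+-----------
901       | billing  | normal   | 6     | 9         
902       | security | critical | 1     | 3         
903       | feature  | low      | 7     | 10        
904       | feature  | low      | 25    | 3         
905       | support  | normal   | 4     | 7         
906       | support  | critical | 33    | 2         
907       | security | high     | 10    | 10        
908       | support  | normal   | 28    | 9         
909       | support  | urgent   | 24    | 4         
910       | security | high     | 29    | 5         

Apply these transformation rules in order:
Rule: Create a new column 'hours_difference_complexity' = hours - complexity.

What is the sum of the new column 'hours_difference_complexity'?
105

Step 1: For each record, compute hours - complexity
Example calculations:
  6 - 9 = -3
  1 - 3 = -2
  7 - 10 = -3
  ...
Step 2: Sum all derived values
Step 3: Total = 105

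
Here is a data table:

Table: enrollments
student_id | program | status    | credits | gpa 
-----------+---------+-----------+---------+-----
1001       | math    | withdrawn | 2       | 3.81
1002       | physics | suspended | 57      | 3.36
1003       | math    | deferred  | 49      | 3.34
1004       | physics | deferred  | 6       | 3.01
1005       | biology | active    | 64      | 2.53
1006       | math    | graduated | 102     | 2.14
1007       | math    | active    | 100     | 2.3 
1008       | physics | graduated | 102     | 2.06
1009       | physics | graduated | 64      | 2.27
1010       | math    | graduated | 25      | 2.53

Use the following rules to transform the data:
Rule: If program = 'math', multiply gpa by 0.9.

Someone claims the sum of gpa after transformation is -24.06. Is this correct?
No, the correct result is 25.94.

Step 1: Calculate the correct sum after transformation
Step 2: Apply multiplier 0.9 to records where program = 'math'
Step 3: Correct result = 25.94
Step 4: Claimed result = -24.06
Step 5: 25.94 ≠ -24.06
Conclusion: The claimed result is incorrect. The correct answer is 25.94.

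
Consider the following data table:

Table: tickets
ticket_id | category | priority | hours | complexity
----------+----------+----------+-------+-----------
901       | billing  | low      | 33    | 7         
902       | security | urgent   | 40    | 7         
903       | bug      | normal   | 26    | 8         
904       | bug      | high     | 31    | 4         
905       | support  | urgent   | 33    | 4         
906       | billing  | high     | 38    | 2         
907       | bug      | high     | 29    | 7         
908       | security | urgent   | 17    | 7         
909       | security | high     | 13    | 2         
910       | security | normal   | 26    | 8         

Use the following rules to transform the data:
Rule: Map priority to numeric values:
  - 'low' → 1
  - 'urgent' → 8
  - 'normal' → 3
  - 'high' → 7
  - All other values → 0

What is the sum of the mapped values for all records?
59

Step 1: Apply mapping to each record
Step 2: Count by status:
  'low': 1 records × 1 = 1
  'urgent': 3 records × 8 = 24
  'normal': 2 records × 3 = 6
  'high': 4 records × 7 = 28
Step 3: Sum all mapped values = 59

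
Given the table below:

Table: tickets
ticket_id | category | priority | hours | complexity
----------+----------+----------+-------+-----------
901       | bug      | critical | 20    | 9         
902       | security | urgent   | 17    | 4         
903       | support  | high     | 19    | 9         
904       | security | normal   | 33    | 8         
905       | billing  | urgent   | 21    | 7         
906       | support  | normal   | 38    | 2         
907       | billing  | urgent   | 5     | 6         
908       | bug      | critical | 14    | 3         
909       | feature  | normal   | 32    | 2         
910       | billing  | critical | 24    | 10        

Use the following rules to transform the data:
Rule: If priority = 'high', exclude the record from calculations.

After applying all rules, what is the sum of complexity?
51

Step 1: Identify records where priority = 'high'
Step 2: The excluded records sum to 9
Step 3: Original total complexity = 60
Step 4: Remaining total = 60 - 9 = 51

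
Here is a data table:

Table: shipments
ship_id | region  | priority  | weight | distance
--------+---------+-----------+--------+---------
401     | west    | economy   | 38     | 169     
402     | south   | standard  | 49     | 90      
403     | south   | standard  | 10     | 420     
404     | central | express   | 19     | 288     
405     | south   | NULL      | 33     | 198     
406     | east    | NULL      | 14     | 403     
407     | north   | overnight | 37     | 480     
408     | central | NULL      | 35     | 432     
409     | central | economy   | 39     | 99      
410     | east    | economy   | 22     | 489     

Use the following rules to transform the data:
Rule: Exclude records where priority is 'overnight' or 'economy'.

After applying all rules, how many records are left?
6

Step 1: Count records to exclude
  - 1 (overnight) + 3 (economy) = 4 records
Step 2: Total records: 10
Step 3: Remaining = 10 - 4 = 6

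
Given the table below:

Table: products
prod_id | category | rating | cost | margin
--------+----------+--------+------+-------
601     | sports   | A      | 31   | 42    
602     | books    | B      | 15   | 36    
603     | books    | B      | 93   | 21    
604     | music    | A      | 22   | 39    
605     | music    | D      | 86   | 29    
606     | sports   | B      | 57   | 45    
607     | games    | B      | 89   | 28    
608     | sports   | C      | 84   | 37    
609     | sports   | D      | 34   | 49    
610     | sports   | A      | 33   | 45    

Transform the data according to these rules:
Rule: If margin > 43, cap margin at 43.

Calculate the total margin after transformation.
361

Step 1: 3 records have margin > 43
Step 2: These records originally summed to 139
Step 3: After capping: 3 × 43 = 129
Step 4: Unaffected records sum: 232
Step 5: Final sum = 129 + 232 = 361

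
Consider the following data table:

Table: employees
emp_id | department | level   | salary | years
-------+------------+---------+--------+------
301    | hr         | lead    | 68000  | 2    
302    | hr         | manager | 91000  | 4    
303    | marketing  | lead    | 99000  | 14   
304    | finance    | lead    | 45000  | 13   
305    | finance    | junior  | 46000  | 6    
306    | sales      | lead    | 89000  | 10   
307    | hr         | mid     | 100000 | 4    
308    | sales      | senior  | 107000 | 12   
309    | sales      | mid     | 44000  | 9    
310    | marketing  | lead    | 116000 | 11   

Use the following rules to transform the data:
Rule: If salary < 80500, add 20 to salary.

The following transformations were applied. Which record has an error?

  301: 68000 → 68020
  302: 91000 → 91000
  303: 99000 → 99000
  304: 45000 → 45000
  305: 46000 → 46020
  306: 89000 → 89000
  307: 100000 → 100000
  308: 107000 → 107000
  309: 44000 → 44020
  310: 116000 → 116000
Record 304 has an error. The correct transformed value should be 45020, not 45000.

Step 1: Check each record against the rule
Step 2: Record 304 has salary = 45000
Step 3: Since 45000 < 80500, the bonus should have been applied
Step 4: Correct value = 45020, but claimed value = 45000
Conclusion: Record 304 has the error.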